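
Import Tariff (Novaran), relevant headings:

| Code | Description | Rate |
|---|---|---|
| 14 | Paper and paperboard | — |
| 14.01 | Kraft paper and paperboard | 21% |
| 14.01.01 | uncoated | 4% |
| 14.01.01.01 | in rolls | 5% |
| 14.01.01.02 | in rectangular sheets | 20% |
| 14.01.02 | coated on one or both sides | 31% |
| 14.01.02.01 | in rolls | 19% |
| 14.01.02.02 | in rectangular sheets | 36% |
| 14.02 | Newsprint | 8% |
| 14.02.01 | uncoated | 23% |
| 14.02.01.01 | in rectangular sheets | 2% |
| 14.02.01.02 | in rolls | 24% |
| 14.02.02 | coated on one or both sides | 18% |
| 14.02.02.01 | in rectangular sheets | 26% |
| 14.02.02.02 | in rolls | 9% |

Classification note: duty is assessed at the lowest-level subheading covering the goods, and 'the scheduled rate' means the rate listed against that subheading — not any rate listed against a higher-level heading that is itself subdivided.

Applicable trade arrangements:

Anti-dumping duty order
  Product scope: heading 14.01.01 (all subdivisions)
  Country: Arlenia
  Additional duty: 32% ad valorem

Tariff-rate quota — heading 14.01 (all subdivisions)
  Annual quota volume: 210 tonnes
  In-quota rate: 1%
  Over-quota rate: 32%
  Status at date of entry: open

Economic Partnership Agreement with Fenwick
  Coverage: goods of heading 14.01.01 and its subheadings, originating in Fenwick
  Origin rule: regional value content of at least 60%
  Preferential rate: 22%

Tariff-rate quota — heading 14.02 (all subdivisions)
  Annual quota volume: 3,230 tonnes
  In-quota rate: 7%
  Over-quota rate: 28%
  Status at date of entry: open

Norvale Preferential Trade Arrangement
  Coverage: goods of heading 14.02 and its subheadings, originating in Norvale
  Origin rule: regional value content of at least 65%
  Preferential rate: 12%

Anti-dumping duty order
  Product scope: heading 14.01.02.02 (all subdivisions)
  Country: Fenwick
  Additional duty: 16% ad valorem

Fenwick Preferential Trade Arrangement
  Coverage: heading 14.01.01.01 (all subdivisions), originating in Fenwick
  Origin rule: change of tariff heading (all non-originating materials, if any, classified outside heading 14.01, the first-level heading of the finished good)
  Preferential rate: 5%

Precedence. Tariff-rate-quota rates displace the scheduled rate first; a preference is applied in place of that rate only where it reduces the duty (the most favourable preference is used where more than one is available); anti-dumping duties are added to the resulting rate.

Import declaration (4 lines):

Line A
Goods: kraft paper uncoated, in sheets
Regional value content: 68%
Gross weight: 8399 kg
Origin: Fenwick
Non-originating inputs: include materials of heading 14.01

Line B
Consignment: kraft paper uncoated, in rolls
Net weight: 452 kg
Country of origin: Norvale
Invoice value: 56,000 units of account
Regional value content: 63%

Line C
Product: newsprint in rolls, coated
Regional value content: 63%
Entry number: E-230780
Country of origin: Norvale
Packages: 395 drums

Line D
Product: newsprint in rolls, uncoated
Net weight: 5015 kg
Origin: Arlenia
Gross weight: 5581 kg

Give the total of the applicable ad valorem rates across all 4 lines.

Line A: kraft paper → 14.01; uncoated → 14.01.01; in sheets → 14.01.01.02. Scheduled 20%. quota on 14.01 open → in-quota 1%; Fenwick agreement on 14.01.01: RVC ≥ 60% → 22% available; Fenwick agreement on 14.01.01.01: 14.01.01.02 not covered; preference 22% not lower than 1% → no reduction. → 1%.
Line B: kraft paper → 14.01; uncoated → 14.01.01; in rolls → 14.01.01.01. Scheduled 5%. quota on 14.01 open → in-quota 1%; Norvale agreement on 14.02: 14.01.01.01 not covered. → 1%.
Line C: newsprint → 14.02; coated → 14.02.02; in rolls → 14.02.02.02. Scheduled 9%. quota on 14.02 open → in-quota 7%; Norvale agreement on 14.02: RVC < 65%. → 7%.
Line D: newsprint → 14.02; uncoated → 14.02.01; in rolls → 14.02.01.02. Scheduled 24%. quota on 14.02 open → in-quota 7%. → 7%.
Sum: 1% + 1% + 7% + 7% = 16%.

16%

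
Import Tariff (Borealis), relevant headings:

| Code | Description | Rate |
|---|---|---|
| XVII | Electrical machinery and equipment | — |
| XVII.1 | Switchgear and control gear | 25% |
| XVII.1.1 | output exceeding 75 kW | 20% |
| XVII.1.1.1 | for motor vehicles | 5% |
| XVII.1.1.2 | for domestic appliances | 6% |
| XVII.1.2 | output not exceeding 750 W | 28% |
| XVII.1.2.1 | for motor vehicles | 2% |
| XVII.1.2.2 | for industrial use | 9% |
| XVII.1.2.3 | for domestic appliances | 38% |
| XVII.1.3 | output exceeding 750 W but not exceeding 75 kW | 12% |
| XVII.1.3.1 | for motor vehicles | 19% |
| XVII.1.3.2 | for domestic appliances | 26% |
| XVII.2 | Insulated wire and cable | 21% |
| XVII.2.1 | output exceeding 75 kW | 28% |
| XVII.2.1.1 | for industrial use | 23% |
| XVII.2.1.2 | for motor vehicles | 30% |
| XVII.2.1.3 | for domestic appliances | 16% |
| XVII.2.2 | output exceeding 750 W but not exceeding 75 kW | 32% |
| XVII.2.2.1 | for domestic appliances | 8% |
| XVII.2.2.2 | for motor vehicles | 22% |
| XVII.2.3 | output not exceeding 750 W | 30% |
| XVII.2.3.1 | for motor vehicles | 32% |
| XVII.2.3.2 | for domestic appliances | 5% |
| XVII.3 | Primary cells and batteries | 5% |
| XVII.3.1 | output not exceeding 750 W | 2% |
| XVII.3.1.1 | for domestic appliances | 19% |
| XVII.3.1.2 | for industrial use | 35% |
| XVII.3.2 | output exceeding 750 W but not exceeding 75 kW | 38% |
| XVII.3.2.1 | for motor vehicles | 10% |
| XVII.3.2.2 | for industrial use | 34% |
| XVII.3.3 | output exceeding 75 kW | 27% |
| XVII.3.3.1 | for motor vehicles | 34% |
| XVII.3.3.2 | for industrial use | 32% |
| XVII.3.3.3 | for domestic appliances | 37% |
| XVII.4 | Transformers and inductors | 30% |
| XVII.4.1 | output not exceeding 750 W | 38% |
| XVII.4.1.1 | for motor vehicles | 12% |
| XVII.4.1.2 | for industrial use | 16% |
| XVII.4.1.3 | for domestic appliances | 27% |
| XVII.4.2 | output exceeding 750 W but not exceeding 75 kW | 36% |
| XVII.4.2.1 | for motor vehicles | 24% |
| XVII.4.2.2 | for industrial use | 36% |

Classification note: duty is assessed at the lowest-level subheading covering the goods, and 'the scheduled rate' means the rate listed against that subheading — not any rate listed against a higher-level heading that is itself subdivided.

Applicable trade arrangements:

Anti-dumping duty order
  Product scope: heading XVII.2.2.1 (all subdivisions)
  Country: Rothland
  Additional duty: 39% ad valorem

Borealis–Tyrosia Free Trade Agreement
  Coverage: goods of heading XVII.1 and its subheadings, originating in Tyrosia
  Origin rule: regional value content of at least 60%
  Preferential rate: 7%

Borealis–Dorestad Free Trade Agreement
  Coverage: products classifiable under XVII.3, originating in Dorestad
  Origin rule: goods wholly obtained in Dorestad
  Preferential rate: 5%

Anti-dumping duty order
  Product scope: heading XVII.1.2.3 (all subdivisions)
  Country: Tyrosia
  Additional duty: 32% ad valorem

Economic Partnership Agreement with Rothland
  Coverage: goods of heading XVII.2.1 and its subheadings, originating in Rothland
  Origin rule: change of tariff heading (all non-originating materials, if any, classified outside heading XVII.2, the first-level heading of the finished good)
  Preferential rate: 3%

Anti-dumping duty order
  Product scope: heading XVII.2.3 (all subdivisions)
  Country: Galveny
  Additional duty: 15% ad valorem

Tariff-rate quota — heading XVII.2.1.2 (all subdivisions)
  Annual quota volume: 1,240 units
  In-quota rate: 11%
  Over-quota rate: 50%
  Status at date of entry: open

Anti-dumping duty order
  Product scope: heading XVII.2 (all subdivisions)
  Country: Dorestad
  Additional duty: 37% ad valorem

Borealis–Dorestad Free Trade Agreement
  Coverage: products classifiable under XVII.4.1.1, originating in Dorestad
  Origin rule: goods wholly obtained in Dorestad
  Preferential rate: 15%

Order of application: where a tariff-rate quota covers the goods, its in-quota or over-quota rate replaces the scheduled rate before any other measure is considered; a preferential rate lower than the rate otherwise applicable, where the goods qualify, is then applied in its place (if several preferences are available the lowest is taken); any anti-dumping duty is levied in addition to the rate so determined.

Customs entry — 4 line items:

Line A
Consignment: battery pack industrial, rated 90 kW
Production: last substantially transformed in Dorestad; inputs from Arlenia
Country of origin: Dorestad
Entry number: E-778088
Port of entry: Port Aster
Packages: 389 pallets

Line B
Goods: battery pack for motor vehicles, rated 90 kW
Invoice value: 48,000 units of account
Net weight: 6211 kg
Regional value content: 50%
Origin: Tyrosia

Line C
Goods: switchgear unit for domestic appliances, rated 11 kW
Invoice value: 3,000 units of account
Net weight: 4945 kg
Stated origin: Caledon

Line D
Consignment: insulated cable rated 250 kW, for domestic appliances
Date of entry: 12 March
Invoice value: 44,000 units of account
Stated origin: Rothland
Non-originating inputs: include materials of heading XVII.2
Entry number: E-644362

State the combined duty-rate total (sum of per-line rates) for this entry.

Line A: battery pack → XVII.3; rated 90 kW → XVII.3.3; industrial → XVII.3.3.2. Scheduled 32%. Dorestad agreement on XVII.3: not wholly obtained; Dorestad agreement on XVII.4.1.1: XVII.3.3.2 not covered. → 32%.
Line B: battery pack → XVII.3; rated 90 kW → XVII.3.3; for motor vehicles → XVII.3.3.1. Scheduled 34%. Tyrosia agreement on XVII.1: XVII.3.3.1 not covered. → 34%.
Line C: switchgear unit → XVII.1; rated 11 kW → XVII.1.3; for domestic appliances → XVII.1.3.2. Scheduled 26%. No special measure applies. → 26%.
Line D: insulated cable → XVII.2; rated 250 kW → XVII.2.1; for domestic appliances → XVII.2.1.3. Scheduled 16%. Rothland agreement on XVII.2.1: CTH not met. → 16%.
Sum: 32% + 34% + 26% + 16% = 108%.

108%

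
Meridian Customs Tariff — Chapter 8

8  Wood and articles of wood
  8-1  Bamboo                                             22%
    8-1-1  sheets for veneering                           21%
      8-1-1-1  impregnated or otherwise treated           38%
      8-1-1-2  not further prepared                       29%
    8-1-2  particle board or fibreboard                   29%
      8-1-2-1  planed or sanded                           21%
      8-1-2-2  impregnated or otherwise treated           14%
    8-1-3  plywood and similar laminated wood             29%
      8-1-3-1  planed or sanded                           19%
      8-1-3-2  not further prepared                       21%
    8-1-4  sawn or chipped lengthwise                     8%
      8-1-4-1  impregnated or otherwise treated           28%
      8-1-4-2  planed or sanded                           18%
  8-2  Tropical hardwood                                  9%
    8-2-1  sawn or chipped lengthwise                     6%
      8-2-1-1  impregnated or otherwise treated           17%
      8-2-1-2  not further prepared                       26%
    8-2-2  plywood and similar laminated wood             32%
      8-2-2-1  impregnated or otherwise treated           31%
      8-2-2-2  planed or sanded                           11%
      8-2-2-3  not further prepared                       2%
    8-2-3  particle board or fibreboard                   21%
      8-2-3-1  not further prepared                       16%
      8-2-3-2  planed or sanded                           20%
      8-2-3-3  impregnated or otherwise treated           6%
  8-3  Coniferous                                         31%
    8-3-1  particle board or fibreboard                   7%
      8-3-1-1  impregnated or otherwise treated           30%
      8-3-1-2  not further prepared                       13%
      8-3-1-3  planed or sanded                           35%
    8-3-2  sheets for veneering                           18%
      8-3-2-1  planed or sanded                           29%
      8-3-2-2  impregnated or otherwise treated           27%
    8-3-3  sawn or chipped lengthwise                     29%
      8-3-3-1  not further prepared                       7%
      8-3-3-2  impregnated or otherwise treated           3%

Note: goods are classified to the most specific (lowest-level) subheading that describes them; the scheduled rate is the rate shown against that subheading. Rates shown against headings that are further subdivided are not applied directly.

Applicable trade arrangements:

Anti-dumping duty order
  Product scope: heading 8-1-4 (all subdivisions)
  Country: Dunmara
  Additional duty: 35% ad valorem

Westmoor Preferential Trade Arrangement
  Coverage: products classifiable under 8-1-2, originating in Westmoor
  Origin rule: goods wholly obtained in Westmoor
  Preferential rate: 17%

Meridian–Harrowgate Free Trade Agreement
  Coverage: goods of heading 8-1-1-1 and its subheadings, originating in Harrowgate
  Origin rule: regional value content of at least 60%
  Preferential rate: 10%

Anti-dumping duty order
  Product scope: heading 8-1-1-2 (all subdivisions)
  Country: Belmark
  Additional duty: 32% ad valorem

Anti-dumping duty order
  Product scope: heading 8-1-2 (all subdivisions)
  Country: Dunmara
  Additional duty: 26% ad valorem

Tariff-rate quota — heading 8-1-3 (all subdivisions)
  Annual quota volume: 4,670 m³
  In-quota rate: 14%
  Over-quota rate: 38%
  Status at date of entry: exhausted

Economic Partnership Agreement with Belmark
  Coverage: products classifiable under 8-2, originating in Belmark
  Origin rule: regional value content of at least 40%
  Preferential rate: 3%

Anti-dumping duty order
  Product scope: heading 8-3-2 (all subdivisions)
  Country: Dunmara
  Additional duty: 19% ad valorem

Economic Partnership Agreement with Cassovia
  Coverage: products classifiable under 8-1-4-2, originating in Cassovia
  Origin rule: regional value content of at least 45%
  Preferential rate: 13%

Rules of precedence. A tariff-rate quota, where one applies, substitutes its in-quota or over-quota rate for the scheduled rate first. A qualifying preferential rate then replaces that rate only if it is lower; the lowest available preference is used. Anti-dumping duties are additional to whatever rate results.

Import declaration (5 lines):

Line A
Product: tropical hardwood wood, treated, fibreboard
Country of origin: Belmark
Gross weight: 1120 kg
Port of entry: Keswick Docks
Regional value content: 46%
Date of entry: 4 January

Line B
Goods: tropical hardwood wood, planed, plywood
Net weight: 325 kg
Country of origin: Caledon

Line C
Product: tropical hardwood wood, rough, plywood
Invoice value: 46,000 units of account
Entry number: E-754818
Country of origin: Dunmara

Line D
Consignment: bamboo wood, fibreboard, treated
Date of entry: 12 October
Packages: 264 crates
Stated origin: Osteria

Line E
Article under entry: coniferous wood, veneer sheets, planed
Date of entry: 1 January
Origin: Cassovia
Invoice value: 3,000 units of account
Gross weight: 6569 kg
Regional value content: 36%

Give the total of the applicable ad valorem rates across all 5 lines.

59%

Line A: tropical hardwood → 8-2; fibreboard → 8-2-3; treated → 8-2-3-3. Scheduled 6%. Belmark agreement on 8-2: RVC ≥ 40% → 3% available; preferential 3%. → 3%.
Line B: tropical hardwood → 8-2; plywood → 8-2-2; planed → 8-2-2-2. Scheduled 11%. No special measure applies. → 11%.
Line C: tropical hardwood → 8-2; plywood → 8-2-2; rough → 8-2-2-3. Scheduled 2%. No special measure applies. → 2%.
Line D: bamboo → 8-1; fibreboard → 8-1-2; treated → 8-1-2-2. Scheduled 14%. No special measure applies. → 14%.
Line E: coniferous → 8-3; veneer sheets → 8-3-2; planed → 8-3-2-1. Scheduled 29%. Cassovia agreement on 8-1-4-2: 8-3-2-1 not covered. → 29%.
Sum: 3% + 11% + 2% + 14% + 29% = 59%.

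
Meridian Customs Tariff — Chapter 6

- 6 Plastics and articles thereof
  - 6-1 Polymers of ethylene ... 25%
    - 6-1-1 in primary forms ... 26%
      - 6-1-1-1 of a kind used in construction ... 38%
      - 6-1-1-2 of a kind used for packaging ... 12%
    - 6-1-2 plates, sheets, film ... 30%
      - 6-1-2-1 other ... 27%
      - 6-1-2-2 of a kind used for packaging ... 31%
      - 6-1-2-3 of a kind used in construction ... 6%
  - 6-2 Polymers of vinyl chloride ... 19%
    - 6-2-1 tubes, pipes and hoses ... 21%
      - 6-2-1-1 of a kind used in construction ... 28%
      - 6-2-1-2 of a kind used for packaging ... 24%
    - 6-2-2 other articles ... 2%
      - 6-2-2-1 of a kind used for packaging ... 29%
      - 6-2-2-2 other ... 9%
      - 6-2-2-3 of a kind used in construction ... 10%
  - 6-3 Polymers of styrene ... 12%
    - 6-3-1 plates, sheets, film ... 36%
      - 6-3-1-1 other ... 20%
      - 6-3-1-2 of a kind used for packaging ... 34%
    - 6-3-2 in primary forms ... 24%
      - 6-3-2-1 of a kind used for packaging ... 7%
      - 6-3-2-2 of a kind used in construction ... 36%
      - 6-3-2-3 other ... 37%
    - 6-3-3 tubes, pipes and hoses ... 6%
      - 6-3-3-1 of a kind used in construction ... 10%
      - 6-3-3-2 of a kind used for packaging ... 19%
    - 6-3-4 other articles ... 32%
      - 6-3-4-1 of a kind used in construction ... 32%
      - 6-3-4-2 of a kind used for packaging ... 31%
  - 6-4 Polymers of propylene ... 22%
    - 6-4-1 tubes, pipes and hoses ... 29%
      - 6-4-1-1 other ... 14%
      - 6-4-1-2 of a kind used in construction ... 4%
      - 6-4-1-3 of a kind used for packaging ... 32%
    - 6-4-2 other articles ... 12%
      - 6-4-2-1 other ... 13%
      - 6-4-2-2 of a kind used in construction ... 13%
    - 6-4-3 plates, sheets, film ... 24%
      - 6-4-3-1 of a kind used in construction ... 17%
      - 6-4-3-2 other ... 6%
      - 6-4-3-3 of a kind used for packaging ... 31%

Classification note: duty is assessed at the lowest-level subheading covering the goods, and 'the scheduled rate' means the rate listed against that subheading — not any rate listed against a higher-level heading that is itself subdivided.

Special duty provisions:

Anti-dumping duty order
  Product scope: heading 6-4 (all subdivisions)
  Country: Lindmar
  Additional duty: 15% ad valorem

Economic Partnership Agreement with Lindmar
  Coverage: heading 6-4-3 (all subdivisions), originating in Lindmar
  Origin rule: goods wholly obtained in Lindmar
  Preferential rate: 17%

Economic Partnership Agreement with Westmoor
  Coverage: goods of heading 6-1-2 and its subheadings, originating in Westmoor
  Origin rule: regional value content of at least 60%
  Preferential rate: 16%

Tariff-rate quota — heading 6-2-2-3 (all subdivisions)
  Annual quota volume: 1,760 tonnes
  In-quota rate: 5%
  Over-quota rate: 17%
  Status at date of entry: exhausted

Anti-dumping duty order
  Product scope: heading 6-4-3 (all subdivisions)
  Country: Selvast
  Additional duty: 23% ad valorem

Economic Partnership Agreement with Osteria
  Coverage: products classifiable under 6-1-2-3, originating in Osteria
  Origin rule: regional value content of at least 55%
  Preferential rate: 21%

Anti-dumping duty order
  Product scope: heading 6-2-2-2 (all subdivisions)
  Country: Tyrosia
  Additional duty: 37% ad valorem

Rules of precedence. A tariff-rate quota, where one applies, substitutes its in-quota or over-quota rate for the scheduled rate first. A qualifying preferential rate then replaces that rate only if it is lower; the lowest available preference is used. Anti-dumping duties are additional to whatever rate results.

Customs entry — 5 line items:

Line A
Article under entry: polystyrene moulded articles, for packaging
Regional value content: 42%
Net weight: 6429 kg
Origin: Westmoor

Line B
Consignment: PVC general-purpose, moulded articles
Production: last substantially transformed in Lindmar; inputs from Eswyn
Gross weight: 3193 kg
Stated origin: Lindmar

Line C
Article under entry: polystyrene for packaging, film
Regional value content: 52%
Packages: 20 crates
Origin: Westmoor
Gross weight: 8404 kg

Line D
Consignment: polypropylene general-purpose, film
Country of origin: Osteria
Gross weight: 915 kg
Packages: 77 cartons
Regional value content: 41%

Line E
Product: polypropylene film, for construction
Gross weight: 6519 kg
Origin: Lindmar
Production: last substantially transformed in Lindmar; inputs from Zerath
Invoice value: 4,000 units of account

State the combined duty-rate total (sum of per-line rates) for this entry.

112%

Line A: polystyrene → 6-3; moulded articles → 6-3-4; for packaging → 6-3-4-2. Scheduled 31%. Westmoor agreement on 6-1-2: 6-3-4-2 not covered. → 31%.
Line B: PVC → 6-2; moulded articles → 6-2-2; general-purpose → 6-2-2-2. Scheduled 9%. Lindmar agreement on 6-4-3: 6-2-2-2 not covered. → 9%.
Line C: polystyrene → 6-3; film → 6-3-1; for packaging → 6-3-1-2. Scheduled 34%. Westmoor agreement on 6-1-2: 6-3-1-2 not covered. → 34%.
Line D: polypropylene → 6-4; film → 6-4-3; general-purpose → 6-4-3-2. Scheduled 6%. Osteria agreement on 6-1-2-3: 6-4-3-2 not covered. → 6%.
Line E: polypropylene → 6-4; film → 6-4-3; for construction → 6-4-3-1. Scheduled 17%. Lindmar agreement on 6-4-3: not wholly obtained; anti-dumping (Lindmar, 6-4): +15%; total 17% + 15% = 32%. → 32%.
Sum: 31% + 9% + 34% + 6% + 32% = 112%.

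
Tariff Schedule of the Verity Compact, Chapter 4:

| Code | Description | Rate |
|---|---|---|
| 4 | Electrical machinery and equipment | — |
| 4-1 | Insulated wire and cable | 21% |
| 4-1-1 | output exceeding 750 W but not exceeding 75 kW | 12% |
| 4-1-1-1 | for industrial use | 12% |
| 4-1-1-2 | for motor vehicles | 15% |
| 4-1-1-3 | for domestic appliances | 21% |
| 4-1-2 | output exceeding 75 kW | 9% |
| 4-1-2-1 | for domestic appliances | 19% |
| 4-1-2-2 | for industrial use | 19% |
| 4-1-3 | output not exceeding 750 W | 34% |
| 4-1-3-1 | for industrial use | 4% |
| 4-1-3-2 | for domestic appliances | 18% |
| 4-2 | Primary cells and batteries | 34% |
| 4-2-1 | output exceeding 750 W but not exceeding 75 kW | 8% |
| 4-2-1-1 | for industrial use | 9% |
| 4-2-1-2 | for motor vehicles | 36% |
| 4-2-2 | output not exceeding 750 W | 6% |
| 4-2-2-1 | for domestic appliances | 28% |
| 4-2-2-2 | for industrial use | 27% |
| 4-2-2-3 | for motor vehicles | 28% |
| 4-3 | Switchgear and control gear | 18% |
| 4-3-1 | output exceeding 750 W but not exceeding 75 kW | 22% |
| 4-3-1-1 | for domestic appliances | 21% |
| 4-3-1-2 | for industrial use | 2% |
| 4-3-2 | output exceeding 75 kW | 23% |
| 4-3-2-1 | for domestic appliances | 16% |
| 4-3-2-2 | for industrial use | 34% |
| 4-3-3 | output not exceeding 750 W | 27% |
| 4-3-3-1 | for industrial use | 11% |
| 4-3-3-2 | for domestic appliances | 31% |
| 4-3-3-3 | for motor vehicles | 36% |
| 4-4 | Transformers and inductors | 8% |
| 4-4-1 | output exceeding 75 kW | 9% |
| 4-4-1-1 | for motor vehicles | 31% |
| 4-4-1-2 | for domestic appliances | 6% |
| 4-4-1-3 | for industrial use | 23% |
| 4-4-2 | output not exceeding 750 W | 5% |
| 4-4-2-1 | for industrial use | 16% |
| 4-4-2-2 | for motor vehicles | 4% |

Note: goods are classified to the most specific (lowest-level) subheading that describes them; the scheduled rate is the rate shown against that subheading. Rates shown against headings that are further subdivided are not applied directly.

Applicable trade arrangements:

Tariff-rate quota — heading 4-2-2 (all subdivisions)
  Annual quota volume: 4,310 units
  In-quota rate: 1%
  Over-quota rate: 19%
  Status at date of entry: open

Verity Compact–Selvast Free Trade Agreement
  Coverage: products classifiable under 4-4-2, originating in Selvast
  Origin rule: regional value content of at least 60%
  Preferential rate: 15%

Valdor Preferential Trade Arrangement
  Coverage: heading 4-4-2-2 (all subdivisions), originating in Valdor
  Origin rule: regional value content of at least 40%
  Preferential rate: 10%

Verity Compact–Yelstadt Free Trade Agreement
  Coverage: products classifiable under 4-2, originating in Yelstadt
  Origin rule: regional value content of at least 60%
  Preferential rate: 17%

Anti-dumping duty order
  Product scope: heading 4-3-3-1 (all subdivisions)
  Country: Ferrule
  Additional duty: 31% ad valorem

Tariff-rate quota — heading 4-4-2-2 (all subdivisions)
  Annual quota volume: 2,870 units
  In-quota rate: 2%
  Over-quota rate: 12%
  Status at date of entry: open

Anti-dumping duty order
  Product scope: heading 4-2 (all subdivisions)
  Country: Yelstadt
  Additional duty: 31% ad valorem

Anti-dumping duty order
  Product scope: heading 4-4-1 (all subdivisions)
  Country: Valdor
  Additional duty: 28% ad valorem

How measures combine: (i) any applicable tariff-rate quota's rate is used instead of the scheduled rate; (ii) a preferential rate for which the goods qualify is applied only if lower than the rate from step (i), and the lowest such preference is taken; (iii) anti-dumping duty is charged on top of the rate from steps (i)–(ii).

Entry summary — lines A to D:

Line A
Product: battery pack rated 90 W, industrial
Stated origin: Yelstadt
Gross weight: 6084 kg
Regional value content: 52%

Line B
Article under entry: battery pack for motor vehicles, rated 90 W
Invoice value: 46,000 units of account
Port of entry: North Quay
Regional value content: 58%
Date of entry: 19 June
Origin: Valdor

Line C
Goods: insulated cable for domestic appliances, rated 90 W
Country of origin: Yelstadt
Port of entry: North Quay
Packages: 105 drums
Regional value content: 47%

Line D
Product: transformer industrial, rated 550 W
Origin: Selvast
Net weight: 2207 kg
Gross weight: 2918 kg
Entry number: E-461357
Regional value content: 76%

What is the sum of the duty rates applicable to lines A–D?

Line A: battery pack → 4-2; rated 90 W → 4-2-2; industrial → 4-2-2-2. Scheduled 27%. quota on 4-2-2 open → in-quota 1%; Yelstadt agreement on 4-2: RVC < 60%; anti-dumping (Yelstadt, 4-2): +31%; total 1% + 31% = 32%. → 32%.
Line B: battery pack → 4-2; rated 90 W → 4-2-2; for motor vehicles → 4-2-2-3. Scheduled 28%. quota on 4-2-2 open → in-quota 1%; Valdor agreement on 4-4-2-2: 4-2-2-3 not covered. → 1%.
Line C: insulated cable → 4-1; rated 90 W → 4-1-3; for domestic appliances → 4-1-3-2. Scheduled 18%. Yelstadt agreement on 4-2: 4-1-3-2 not covered. → 18%.
Line D: transformer → 4-4; rated 550 W → 4-4-2; industrial → 4-4-2-1. Scheduled 16%. Selvast agreement on 4-4-2: RVC ≥ 60% → 15% available; preferential 15%. → 15%.
Sum: 32% + 1% + 18% + 15% = 66%.

66%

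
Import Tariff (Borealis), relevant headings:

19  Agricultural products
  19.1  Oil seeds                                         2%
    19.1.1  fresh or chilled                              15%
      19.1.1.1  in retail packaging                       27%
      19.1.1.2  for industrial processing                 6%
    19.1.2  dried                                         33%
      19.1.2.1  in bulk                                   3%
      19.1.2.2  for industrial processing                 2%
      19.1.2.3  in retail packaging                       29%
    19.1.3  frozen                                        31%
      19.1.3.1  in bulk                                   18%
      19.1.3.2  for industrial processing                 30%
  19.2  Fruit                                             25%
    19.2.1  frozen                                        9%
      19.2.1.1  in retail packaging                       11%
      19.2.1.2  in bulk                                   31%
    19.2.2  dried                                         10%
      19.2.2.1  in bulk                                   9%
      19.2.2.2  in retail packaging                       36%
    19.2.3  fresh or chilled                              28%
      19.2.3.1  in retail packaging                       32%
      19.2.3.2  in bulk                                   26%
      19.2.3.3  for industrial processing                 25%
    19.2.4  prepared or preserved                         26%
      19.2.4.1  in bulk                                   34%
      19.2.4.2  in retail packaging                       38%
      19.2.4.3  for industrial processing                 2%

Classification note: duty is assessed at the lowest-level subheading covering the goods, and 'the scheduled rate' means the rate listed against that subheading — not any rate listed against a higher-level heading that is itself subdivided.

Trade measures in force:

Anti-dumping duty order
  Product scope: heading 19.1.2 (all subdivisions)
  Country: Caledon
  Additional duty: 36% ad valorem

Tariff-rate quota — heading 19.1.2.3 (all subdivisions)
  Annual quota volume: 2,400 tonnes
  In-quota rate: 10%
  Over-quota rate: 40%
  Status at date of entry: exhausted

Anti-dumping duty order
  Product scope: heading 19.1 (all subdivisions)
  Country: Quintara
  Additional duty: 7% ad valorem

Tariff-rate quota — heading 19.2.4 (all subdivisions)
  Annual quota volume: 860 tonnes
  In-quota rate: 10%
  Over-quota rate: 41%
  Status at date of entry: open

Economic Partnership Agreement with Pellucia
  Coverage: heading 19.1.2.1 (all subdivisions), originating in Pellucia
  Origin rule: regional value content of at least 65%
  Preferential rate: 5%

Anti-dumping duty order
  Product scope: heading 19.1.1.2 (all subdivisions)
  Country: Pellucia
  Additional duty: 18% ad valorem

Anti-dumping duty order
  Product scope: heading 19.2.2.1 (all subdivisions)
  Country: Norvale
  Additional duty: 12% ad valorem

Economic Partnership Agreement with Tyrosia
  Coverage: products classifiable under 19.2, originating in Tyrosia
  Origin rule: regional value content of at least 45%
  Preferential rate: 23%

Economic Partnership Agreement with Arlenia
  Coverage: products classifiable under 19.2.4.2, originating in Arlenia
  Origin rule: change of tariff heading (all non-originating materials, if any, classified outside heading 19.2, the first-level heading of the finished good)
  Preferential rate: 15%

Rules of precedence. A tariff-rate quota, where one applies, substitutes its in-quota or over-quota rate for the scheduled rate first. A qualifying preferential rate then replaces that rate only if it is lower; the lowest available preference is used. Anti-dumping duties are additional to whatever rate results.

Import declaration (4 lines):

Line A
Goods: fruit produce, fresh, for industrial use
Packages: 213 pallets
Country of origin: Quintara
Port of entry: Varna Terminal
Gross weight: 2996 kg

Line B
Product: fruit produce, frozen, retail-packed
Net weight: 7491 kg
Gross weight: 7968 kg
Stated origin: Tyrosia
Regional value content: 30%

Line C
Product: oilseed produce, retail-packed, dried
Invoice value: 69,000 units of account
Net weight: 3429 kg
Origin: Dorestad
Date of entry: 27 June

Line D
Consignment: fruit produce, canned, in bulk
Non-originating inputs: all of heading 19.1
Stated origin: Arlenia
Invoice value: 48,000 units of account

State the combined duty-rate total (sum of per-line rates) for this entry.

86%

Line A: fruit → 19.2; fresh → 19.2.3; for industrial use → 19.2.3.3. Scheduled 25%. No special measure applies. → 25%.
Line B: fruit → 19.2; frozen → 19.2.1; retail-packed → 19.2.1.1. Scheduled 11%. Tyrosia agreement on 19.2: RVC < 45%. → 11%.
Line C: oilseed → 19.1; dried → 19.1.2; retail-packed → 19.1.2.3. Scheduled 29%. quota on 19.1.2.3 exhausted → over-quota 40%. → 40%.
Line D: fruit → 19.2; canned → 19.2.4; in bulk → 19.2.4.1. Scheduled 34%. quota on 19.2.4 open → in-quota 10%; Arlenia agreement on 19.2.4.2: 19.2.4.1 not covered. → 10%.
Sum: 25% + 11% + 40% + 10% = 86%.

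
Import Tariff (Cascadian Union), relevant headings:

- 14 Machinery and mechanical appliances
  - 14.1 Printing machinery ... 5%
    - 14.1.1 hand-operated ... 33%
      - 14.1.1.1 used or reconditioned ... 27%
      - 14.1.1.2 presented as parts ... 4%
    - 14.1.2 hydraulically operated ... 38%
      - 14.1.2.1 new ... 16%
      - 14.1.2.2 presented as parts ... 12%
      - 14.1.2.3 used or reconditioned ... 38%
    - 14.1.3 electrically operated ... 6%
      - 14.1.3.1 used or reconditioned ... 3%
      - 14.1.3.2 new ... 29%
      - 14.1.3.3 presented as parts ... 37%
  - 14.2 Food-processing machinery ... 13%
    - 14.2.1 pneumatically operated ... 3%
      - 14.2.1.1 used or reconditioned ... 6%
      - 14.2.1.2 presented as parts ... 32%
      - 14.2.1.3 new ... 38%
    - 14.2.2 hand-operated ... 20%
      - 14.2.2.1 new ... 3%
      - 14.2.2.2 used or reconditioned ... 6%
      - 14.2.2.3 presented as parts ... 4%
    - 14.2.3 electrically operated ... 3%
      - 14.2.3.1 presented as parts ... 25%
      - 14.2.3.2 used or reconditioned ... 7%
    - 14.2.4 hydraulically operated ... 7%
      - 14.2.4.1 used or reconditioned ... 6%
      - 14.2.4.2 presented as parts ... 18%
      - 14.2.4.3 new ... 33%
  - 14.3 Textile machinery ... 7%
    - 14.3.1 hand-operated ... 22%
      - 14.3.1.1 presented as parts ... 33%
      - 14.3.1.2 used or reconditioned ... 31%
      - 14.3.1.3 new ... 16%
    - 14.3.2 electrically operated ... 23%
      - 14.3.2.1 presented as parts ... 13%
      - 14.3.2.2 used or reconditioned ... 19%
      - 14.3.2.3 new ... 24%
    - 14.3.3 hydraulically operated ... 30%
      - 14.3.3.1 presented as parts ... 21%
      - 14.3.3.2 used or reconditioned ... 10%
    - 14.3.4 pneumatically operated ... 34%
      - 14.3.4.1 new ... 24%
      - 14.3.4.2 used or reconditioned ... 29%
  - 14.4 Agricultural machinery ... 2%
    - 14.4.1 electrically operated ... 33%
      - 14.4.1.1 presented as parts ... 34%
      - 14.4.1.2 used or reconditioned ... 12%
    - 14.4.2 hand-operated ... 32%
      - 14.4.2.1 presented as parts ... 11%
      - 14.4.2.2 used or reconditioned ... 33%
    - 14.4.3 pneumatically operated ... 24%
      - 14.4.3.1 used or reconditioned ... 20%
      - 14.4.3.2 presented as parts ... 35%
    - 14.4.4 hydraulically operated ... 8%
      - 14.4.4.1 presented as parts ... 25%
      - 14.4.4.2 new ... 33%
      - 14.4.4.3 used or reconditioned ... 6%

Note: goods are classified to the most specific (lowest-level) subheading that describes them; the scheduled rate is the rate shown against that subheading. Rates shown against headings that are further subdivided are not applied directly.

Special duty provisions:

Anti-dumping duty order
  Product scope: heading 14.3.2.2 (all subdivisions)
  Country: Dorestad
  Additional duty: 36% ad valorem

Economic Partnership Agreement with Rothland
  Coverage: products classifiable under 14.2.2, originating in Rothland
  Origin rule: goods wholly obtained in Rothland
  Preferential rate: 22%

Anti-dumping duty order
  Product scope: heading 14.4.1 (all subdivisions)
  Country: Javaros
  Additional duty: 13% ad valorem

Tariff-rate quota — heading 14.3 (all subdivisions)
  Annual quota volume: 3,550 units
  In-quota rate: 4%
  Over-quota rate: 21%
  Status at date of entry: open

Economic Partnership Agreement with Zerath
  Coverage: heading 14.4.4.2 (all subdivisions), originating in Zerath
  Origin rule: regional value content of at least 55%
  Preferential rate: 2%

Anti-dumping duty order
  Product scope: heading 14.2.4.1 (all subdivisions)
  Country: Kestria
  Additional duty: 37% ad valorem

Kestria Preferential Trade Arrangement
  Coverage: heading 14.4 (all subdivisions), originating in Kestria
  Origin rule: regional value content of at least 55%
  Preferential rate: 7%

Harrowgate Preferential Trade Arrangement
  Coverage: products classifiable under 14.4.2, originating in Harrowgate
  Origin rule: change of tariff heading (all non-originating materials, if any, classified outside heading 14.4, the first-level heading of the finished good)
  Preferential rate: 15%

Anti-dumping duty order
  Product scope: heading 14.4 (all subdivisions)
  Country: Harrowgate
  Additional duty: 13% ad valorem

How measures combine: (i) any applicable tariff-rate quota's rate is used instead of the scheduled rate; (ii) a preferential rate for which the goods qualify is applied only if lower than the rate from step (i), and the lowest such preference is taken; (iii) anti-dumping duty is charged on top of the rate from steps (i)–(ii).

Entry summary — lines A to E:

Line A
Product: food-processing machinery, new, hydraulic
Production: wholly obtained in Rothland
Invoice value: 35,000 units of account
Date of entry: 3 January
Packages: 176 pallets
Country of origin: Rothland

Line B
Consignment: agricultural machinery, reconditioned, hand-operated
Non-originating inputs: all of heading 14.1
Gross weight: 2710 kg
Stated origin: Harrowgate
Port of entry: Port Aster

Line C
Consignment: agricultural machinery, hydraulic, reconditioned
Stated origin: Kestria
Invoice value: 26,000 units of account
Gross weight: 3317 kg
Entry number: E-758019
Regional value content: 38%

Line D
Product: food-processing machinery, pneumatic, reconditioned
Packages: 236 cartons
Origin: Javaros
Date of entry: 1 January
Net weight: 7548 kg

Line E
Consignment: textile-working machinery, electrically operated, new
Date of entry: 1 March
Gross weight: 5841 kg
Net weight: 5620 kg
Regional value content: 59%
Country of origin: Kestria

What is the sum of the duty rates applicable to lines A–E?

77%

Line A: food-processing → 14.2; hydraulic → 14.2.4; new → 14.2.4.3. Scheduled 33%. Rothland agreement on 14.2.2: 14.2.4.3 not covered. → 33%.
Line B: agricultural → 14.4; hand-operated → 14.4.2; reconditioned → 14.4.2.2. Scheduled 33%. Harrowgate agreement on 14.4.2: CTH met → 15% available; preferential 15%; anti-dumping (Harrowgate, 14.4): +13%; total 15% + 13% = 28%. → 28%.
Line C: agricultural → 14.4; hydraulic → 14.4.4; reconditioned → 14.4.4.3. Scheduled 6%. Kestria agreement on 14.4: RVC < 55%. → 6%.
Line D: food-processing → 14.2; pneumatic → 14.2.1; reconditioned → 14.2.1.1. Scheduled 6%. No special measure applies. → 6%.
Line E: textile-working → 14.3; electrically operated → 14.3.2; new → 14.3.2.3. Scheduled 24%. quota on 14.3 open → in-quota 4%; Kestria agreement on 14.4: 14.3.2.3 not covered. → 4%.
Sum: 33% + 28% + 6% + 6% + 4% = 77%.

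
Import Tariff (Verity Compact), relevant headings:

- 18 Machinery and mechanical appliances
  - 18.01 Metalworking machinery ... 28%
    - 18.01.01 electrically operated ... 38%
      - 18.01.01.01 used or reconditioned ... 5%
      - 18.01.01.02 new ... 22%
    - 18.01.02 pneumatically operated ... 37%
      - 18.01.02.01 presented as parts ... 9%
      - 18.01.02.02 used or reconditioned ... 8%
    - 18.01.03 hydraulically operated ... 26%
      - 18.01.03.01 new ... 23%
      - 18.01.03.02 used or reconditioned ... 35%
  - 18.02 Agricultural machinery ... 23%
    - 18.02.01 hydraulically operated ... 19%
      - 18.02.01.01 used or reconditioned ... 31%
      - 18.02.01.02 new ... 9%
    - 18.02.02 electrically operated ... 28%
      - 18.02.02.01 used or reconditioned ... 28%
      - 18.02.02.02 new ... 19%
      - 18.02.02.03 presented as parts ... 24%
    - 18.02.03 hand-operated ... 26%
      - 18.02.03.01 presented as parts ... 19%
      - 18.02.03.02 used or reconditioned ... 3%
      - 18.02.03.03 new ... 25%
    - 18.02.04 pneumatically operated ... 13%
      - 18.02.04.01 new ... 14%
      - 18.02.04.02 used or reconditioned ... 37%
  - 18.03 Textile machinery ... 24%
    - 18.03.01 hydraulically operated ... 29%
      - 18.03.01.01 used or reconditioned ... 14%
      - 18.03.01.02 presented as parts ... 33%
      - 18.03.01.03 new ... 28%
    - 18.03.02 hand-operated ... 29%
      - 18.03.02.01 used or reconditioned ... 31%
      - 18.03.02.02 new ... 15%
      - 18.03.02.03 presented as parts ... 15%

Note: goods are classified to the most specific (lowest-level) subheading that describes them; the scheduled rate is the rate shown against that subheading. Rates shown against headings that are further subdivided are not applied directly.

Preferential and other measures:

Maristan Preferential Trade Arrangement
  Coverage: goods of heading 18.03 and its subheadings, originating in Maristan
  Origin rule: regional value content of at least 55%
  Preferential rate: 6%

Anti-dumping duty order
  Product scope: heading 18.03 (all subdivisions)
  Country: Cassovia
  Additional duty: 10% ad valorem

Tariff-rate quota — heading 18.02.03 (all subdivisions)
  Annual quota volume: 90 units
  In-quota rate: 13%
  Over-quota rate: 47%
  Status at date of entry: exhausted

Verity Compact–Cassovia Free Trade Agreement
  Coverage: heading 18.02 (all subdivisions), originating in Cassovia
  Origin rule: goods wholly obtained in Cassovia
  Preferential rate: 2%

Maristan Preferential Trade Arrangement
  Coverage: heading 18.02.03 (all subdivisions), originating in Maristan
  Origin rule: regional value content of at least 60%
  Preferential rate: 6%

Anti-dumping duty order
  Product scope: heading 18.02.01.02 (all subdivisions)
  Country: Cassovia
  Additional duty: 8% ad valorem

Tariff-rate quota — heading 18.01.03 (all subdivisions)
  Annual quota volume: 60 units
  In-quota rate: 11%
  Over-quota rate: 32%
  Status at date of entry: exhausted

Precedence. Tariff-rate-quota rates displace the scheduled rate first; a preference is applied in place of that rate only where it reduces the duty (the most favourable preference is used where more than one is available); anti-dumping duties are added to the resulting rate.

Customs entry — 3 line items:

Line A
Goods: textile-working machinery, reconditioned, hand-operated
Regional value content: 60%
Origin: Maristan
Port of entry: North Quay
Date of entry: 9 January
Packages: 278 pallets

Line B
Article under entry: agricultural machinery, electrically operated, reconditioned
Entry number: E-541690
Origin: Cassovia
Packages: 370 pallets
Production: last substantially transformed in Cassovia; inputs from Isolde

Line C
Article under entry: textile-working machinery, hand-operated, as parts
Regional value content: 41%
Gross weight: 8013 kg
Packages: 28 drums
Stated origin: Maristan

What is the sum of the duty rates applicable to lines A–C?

Line A: textile-working → 18.03; hand-operated → 18.03.02; reconditioned → 18.03.02.01. Scheduled 31%. Maristan agreement on 18.03: RVC ≥ 55% → 6% available; Maristan agreement on 18.02.03: 18.03.02.01 not covered; preferential 6%. → 6%.
Line B: agricultural → 18.02; electrically operated → 18.02.02; reconditioned → 18.02.02.01. Scheduled 28%. Cassovia agreement on 18.02: not wholly obtained. → 28%.
Line C: textile-working → 18.03; hand-operated → 18.03.02; as parts → 18.03.02.03. Scheduled 15%. Maristan agreement on 18.03: RVC < 55%; Maristan agreement on 18.02.03: 18.03.02.03 not covered. → 15%.
Sum: 6% + 28% + 15% = 49%.

49%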